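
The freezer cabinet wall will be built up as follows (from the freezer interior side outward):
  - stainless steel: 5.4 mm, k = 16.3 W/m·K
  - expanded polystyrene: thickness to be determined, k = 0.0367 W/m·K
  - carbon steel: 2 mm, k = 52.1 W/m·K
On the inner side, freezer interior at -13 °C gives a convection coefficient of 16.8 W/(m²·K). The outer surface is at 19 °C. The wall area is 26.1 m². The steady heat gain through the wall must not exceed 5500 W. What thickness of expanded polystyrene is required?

L ≈ 3.37 mm

Using the resistance-network approach (series):
R_inner film = 1/(h_i·A) = 1/(16.8×26.1) = 0.002281 K/W
R_stainless steel = L/(kA) = 0.0054/(16.3×26.1) = 1.269×10^-5 K/W
R_carbon steel = L/(kA) = 0.002/(52.1×26.1) = 1.471×10^-6 K/W
Sum of the known resistances R_other = 0.002295 K/W
Required total resistance R_tot = ΔT/Q_allow = 32/5500 = 0.005818 K/W
R_expanded polystyrene = R_tot − R_other = 0.003523 K/W
L = R·k·A = 0.003523×0.0367×26.1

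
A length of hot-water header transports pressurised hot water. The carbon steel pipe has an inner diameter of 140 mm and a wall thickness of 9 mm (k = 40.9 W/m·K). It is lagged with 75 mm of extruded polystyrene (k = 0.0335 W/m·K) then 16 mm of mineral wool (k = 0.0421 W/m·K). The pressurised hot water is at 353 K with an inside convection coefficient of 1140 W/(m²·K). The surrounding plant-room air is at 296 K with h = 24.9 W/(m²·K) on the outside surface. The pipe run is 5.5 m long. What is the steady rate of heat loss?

Treating each annulus and film as a series resistance:
R_inner film = 1/(h_i·2πr₁L) = 1/(1140×2π×0.07×5.5) = 3.626×10^-4 K/W
R_carbon steel pipe wall = ln(79/70)/(2π×40.9×5.5) = 8.558×10^-5 K/W
R_extruded polystyrene = ln(154/79)/(2π×0.0335×5.5) = 0.5766 K/W
R_mineral wool = ln(170/154)/(2π×0.0421×5.5) = 0.06794 K/W
R_outer film = 1/(h_o·2πr_oL) = 1/(24.9×2π×0.17×5.5) = 0.006836 K/W
R_total = 0.6518 K/W
Q = ΔT/R_total = 57/0.6518

Q ≈ 87.4 W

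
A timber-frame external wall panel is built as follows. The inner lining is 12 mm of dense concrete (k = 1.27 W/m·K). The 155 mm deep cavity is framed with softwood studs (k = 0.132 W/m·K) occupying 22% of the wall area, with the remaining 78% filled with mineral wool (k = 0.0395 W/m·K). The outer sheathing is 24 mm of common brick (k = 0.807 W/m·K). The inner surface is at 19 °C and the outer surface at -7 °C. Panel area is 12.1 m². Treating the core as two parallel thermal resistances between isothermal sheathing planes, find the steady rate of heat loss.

Q ≈ 120 W

Sheathing layers in series; stud and cavity paths in parallel between them.
R_inner = 0.012/(1.27×12.1) = 7.809×10^-4 K/W
R_stud  = 0.155/(0.132×0.22×12.1) = 0.4411 K/W
R_cav   = 0.155/(0.0395×0.78×12.1) = 0.4158 K/W
1/R_core = 1/R_stud + 1/R_cav → R_core = 0.214 K/W
R_outer = 0.024/(0.807×12.1) = 0.002458 K/W
R_total = 0.2173 K/W
Q = ΔT/R_total = 26/0.2173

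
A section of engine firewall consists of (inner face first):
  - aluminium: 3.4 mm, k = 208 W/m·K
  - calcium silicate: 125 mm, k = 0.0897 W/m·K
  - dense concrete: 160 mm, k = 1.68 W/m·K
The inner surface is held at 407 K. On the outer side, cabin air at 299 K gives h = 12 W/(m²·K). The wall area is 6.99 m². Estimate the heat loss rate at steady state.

Using the resistance-network approach (series):
R_aluminium = L/(kA) = 0.0034/(208×6.99) = 2.339×10^-6 K/W
R_calcium silicate = L/(kA) = 0.125/(0.0897×6.99) = 0.1994 K/W
R_dense concrete = L/(kA) = 0.16/(1.68×6.99) = 0.01362 K/W
R_outer film = 1/(h_o·A) = 1/(12×6.99) = 0.01192 K/W
R_total = 0.2249 K/W
Q = ΔT / R_total = 108 / 0.2249

Q ≈ 480 W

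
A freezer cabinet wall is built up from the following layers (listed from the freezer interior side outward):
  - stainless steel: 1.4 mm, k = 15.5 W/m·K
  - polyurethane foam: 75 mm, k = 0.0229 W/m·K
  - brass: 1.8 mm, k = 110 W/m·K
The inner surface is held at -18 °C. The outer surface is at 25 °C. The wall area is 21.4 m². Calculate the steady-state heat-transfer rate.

Treating each layer as a thermal resistance in series:
R_stainless steel = L/(kA) = 0.0014/(15.5×21.4) = 4.221×10^-6 K/W
R_polyurethane foam = L/(kA) = 0.075/(0.0229×21.4) = 0.153 K/W
R_brass = L/(kA) = 0.0018/(110×21.4) = 7.647×10^-7 K/W
R_total = 0.153 K/W
Q = ΔT / R_total = 43 / 0.153

Q ≈ 281 W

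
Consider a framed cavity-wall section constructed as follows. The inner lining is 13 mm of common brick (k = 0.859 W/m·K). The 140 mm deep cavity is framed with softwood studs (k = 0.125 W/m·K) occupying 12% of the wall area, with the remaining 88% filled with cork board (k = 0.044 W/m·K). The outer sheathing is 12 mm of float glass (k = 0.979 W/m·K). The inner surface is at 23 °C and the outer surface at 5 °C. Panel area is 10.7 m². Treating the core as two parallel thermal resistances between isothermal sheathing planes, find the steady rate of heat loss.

Sheathing layers in series; stud and cavity paths in parallel between them.
R_inner = 0.013/(0.859×10.7) = 0.001414 K/W
R_stud  = 0.14/(0.125×0.12×10.7) = 0.8723 K/W
R_cav   = 0.14/(0.044×0.88×10.7) = 0.3379 K/W
1/R_core = 1/R_stud + 1/R_cav → R_core = 0.2436 K/W
R_outer = 0.012/(0.979×10.7) = 0.001146 K/W
R_total = 0.2461 K/W
Q = ΔT/R_total = 18/0.2461

Q ≈ 73.1 W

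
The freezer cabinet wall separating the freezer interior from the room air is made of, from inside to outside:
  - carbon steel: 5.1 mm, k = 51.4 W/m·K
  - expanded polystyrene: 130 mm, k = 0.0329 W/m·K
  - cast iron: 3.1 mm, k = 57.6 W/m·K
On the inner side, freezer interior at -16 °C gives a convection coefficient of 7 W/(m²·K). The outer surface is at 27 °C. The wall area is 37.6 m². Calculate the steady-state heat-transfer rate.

Treating each layer as a thermal resistance in series:
R_inner film = 1/(h_i·A) = 1/(7×37.6) = 0.003799 K/W
R_carbon steel = L/(kA) = 0.0051/(51.4×37.6) = 2.639×10^-6 K/W
R_expanded polystyrene = L/(kA) = 0.13/(0.0329×37.6) = 0.1051 K/W
R_cast iron = L/(kA) = 0.0031/(57.6×37.6) = 1.431×10^-6 K/W
R_total = 0.1089 K/W
Q = ΔT / R_total = 43 / 0.1089

Q ≈ 395 W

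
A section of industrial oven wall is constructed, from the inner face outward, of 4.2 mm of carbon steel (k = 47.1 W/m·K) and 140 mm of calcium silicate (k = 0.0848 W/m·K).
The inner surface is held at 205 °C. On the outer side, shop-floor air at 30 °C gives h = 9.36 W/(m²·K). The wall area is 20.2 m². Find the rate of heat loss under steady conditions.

Q ≈ 2010 W

Thermal resistances in series:
R_carbon steel = L/(kA) = 0.0042/(47.1×20.2) = 4.414×10^-6 K/W
R_calcium silicate = L/(kA) = 0.14/(0.0848×20.2) = 0.08173 K/W
R_outer film = 1/(h_o·A) = 1/(9.36×20.2) = 0.005289 K/W
R_total = 0.08702 K/W
Q = ΔT / R_total = 175 / 0.08702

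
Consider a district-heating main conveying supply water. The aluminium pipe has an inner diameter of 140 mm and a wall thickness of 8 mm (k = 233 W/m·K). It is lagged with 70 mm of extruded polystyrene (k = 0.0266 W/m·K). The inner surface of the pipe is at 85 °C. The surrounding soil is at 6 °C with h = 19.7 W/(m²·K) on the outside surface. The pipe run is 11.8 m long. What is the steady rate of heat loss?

Q ≈ 240 W

Treating each annulus and film as a series resistance:
R_aluminium pipe wall = ln(78/70)/(2π×233×11.8) = 6.264×10^-6 K/W
R_extruded polystyrene = ln(148/78)/(2π×0.0266×11.8) = 0.3248 K/W
R_outer film = 1/(h_o·2πr_oL) = 1/(19.7×2π×0.148×11.8) = 0.004626 K/W
R_total = 0.3294 K/W
Q = ΔT/R_total = 79/0.3294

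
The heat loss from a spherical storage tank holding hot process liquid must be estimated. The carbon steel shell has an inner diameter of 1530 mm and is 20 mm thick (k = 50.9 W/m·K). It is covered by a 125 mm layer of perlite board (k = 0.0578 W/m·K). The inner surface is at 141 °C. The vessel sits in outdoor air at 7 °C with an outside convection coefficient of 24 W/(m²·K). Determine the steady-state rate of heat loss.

Q ≈ 547 W

Each spherical layer contributes R = (1/r_i − 1/r_o)/(4πk):
R_carbon steel shell = (1/0.765 − 1/0.785)/(4π×50.9) = 5.207×10^-5 K/W
R_perlite board = (1/0.785 − 1/0.91)/(4π×0.0578) = 0.2409 K/W
R_outer film = 1/(h·4πr_o²) = 1/(24×4π×0.91²) = 0.004004 K/W
R_total = 0.245 K/W
Q = ΔT/R_total = 134/0.245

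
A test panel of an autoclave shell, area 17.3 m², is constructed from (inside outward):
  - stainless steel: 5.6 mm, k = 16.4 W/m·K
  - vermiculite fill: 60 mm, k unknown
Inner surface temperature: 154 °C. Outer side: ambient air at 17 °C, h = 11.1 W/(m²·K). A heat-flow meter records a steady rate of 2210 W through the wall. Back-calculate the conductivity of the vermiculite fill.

Using the resistance-network approach (series):
R_stainless steel = L/(kA) = 0.0056/(16.4×17.3) = 1.974×10^-5 K/W
R_outer film = 1/(h_o·A) = 1/(11.1×17.3) = 0.005208 K/W
Sum of known resistances R_other = 0.005227 K/W
Total R = ΔT/Q = 137/2210 = 0.06199 K/W
R_vermiculite fill = R_total − R_other = 0.05676 K/W
k = L/(R·A) = 0.06/(0.05676×17.3)

k ≈ 0.0611 W/(m·K)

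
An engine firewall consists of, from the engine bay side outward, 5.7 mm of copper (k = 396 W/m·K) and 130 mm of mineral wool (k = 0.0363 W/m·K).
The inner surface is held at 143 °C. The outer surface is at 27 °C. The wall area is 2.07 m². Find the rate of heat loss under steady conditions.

Q ≈ 67 W

Thermal resistances in series:
R_copper = L/(kA) = 0.0057/(396×2.07) = 6.954×10^-6 K/W
R_mineral wool = L/(kA) = 0.13/(0.0363×2.07) = 1.73 K/W
R_total = 1.73 K/W
Q = ΔT / R_total = 116 / 1.73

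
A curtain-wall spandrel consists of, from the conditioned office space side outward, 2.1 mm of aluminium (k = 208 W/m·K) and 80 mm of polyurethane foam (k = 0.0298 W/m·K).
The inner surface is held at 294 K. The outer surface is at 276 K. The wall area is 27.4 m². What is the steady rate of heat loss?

Q ≈ 184 W

Thermal resistances in series:
R_aluminium = L/(kA) = 0.0021/(208×27.4) = 3.685×10^-7 K/W
R_polyurethane foam = L/(kA) = 0.08/(0.0298×27.4) = 0.09798 K/W
R_total = 0.09798 K/W
Q = ΔT / R_total = 18 / 0.09798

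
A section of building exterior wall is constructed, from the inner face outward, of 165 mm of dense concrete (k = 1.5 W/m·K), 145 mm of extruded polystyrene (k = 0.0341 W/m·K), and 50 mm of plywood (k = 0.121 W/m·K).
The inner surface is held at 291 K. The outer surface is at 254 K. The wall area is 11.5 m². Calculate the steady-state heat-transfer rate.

Q ≈ 89.1 W

Treating each layer as a thermal resistance in series:
R_dense concrete = L/(kA) = 0.165/(1.5×11.5) = 0.009565 K/W
R_extruded polystyrene = L/(kA) = 0.145/(0.0341×11.5) = 0.3698 K/W
R_plywood = L/(kA) = 0.05/(0.121×11.5) = 0.03593 K/W
R_total = 0.4153 K/W
Q = ΔT / R_total = 37 / 0.4153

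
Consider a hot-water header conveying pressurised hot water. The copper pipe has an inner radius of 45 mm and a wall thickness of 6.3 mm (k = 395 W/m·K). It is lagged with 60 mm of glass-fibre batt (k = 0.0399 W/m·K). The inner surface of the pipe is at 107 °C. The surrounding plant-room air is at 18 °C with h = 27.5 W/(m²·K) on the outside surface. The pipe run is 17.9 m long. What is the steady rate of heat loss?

Q ≈ 507 W

Cylindrical conduction, so R = ln(r₂/r₁)/(2πkL) per layer, in series:
R_copper pipe wall = ln(51.3/45)/(2π×395×17.9) = 2.949×10^-6 K/W
R_glass-fibre batt = ln(111.3/51.3)/(2π×0.0399×17.9) = 0.1726 K/W
R_outer film = 1/(h_o·2πr_oL) = 1/(27.5×2π×0.1113×17.9) = 0.002905 K/W
R_total = 0.1755 K/W
Q = ΔT/R_total = 89/0.1755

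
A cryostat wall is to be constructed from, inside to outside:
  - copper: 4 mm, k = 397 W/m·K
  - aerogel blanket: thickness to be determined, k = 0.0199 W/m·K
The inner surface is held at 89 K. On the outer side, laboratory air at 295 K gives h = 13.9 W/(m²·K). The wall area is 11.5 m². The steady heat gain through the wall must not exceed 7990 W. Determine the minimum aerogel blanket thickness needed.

L ≈ 4.47 mm

Treating each layer as a thermal resistance in series:
R_copper = L/(kA) = 0.004/(397×11.5) = 8.761×10^-7 K/W
R_outer film = 1/(h_o·A) = 1/(13.9×11.5) = 0.006256 K/W
Sum of the known resistances R_other = 0.006257 K/W
Required total resistance R_tot = ΔT/Q_allow = 206/7990 = 0.02578 K/W
R_aerogel blanket = R_tot − R_other = 0.01953 K/W
L = R·k·A = 0.01953×0.0199×11.5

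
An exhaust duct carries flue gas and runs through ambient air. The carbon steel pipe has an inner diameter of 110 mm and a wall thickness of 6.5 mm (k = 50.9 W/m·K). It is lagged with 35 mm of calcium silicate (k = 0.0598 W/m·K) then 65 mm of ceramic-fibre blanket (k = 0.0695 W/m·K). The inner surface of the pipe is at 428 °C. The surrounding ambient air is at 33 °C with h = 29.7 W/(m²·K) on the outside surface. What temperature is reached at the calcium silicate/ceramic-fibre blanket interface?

Per-layer cylindrical resistances, series-summed:
R_carbon steel pipe wall = ln(61.5/55)/(2π×50.9×1) = 3.493×10^-4 K/W
R_calcium silicate = ln(96.5/61.5)/(2π×0.0598×1) = 1.199 K/W
R_ceramic-fibre blanket = ln(161.5/96.5)/(2π×0.0695×1) = 1.179 K/W
R_outer film = 1/(h_o·2πr_oL) = 1/(29.7×2π×0.1615×1) = 0.03318 K/W
R_total = 2.412 K/W
Q = ΔT/R_total = 395/2.412
Q = 164 W/m
T_interface = T_inner − Q·ΣR(inner→interface) = 428 − 164×1.199

T ≈ 232 °C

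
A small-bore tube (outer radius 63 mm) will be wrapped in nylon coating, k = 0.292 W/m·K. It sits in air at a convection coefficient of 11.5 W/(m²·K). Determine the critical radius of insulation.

r_cr ≈ 25.4 mm

For a cylinder r_cr = k/h = 0.292/11.5
r_cr = 25.4 mm; since the bare radius (63 mm) is above r_cr, any added insulation will reduce heat loss.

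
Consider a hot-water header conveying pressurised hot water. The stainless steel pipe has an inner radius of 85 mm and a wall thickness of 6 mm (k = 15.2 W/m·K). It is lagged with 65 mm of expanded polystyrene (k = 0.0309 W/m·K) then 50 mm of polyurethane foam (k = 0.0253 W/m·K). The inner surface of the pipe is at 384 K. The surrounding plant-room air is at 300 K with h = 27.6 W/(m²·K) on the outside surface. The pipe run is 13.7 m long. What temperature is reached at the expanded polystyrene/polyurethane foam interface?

T ≈ 333 K

For a radial system each layer contributes R = ln(r_out/r_in)/(2πkL); films add R = 1/(hA).
R_stainless steel pipe wall = ln(91/85)/(2π×15.2×13.7) = 5.213×10^-5 K/W
R_expanded polystyrene = ln(156/91)/(2π×0.0309×13.7) = 0.2026 K/W
R_polyurethane foam = ln(206/156)/(2π×0.0253×13.7) = 0.1277 K/W
R_outer film = 1/(h_o·2πr_oL) = 1/(27.6×2π×0.206×13.7) = 0.002043 K/W
R_total = 0.3324 K/W
Q = ΔT/R_total = 84/0.3324
Q = 253 W
T_interface = T_inner − Q·ΣR(inner→interface) = 384 − 253×0.2027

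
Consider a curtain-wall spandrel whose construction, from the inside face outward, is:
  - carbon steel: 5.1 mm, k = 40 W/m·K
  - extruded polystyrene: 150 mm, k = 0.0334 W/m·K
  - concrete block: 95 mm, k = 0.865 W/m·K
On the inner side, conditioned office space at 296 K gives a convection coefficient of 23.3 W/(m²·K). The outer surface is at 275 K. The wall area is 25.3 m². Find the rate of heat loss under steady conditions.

Using the resistance-network approach (series):
R_inner film = 1/(h_i·A) = 1/(23.3×25.3) = 0.001696 K/W
R_carbon steel = L/(kA) = 0.0051/(40×25.3) = 5.04×10^-6 K/W
R_extruded polystyrene = L/(kA) = 0.15/(0.0334×25.3) = 0.1775 K/W
R_concrete block = L/(kA) = 0.095/(0.865×25.3) = 0.004341 K/W
R_total = 0.1836 K/W
Q = ΔT / R_total = 21 / 0.1836

Q ≈ 114 W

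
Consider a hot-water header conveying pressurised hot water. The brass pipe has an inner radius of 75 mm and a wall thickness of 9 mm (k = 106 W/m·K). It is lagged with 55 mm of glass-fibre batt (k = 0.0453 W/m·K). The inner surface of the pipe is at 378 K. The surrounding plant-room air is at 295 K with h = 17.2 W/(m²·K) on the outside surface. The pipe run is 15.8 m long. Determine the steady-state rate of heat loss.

Q ≈ 714 W

Cylindrical conduction, so R = ln(r₂/r₁)/(2πkL) per layer, in series:
R_brass pipe wall = ln(84/75)/(2π×106×15.8) = 1.077×10^-5 K/W
R_glass-fibre batt = ln(139/84)/(2π×0.0453×15.8) = 0.112 K/W
R_outer film = 1/(h_o·2πr_oL) = 1/(17.2×2π×0.139×15.8) = 0.004213 K/W
R_total = 0.1162 K/W
Q = ΔT/R_total = 83/0.1162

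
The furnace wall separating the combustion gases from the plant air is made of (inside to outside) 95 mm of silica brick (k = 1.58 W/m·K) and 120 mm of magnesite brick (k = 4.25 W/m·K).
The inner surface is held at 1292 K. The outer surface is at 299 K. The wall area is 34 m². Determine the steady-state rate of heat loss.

Q ≈ 382000 W

Model the wall as resistances in series:
R_silica brick = L/(kA) = 0.095/(1.58×34) = 0.001768 K/W
R_magnesite brick = L/(kA) = 0.12/(4.25×34) = 8.304×10^-4 K/W
R_total = 0.002599 K/W
Q = ΔT / R_total = 993 / 0.002599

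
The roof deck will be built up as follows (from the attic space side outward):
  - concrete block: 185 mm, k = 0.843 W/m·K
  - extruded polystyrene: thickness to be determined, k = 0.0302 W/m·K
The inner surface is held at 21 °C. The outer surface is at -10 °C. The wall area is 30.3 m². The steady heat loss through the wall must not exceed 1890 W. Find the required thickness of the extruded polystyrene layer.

L ≈ 8.38 mm

Using the resistance-network approach (series):
R_concrete block = L/(kA) = 0.185/(0.843×30.3) = 0.007243 K/W
Sum of the known resistances R_other = 0.007243 K/W
Required total resistance R_tot = ΔT/Q_allow = 31/1890 = 0.0164 K/W
R_extruded polystyrene = R_tot − R_other = 0.009159 K/W
L = R·k·A = 0.009159×0.0302×30.3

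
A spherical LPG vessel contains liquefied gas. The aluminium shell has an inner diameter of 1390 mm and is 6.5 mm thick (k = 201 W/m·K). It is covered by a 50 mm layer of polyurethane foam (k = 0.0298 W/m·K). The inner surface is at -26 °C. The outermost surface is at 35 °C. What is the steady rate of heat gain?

Each spherical layer contributes R = (1/r_i − 1/r_o)/(4πk):
R_aluminium shell = (1/0.695 − 1/0.7015)/(4π×201) = 5.278×10^-6 K/W
R_polyurethane foam = (1/0.7015 − 1/0.7515)/(4π×0.0298) = 0.2533 K/W
R_total = 0.2533 K/W
Q = ΔT/R_total = 61/0.2533

Q ≈ 241 W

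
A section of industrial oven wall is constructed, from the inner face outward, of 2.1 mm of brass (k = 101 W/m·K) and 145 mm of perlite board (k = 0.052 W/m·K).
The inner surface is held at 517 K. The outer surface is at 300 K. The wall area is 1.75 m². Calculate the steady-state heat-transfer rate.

Using the resistance-network approach (series):
R_brass = L/(kA) = 0.0021/(101×1.75) = 1.188×10^-5 K/W
R_perlite board = L/(kA) = 0.145/(0.052×1.75) = 1.593 K/W
R_total = 1.593 K/W
Q = ΔT / R_total = 217 / 1.593

Q ≈ 136 W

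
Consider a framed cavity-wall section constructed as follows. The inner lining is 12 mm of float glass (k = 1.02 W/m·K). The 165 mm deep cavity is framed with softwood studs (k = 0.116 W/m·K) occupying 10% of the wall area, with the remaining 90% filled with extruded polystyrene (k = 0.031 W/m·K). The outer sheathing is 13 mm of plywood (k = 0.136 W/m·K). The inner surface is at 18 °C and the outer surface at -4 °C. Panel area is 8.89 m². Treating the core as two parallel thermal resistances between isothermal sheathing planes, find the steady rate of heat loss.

Q ≈ 45.6 W

Sheathing layers in series; stud and cavity paths in parallel between them.
R_inner = 0.012/(1.02×8.89) = 0.001323 K/W
R_stud  = 0.165/(0.116×0.1×8.89) = 1.6 K/W
R_cav   = 0.165/(0.031×0.9×8.89) = 0.6652 K/W
1/R_core = 1/R_stud + 1/R_cav → R_core = 0.4699 K/W
R_outer = 0.013/(0.136×8.89) = 0.01075 K/W
R_total = 0.482 K/W
Q = ΔT/R_total = 22/0.482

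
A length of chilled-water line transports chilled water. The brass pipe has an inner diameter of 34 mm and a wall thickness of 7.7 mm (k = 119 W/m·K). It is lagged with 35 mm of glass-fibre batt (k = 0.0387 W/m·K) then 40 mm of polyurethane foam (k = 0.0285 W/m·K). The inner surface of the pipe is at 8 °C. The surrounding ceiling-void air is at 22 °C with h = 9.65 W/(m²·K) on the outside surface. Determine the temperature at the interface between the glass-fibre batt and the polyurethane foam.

Treating each annulus and film as a series resistance:
R_brass pipe wall = ln(24.7/17)/(2π×119×1) = 4.997×10^-4 K/W
R_glass-fibre batt = ln(59.7/24.7)/(2π×0.0387×1) = 3.629 K/W
R_polyurethane foam = ln(99.7/59.7)/(2π×0.0285×1) = 2.864 K/W
R_outer film = 1/(h_o·2πr_oL) = 1/(9.65×2π×0.0997×1) = 0.1654 K/W
R_total = 6.659 K/W
Q = ΔT/R_total = 14/6.659
Q = 2.1 W/m
T_interface = T_inner + Q·ΣR(inner→interface) = 8 + 2.1×3.63

T ≈ 15.6 °C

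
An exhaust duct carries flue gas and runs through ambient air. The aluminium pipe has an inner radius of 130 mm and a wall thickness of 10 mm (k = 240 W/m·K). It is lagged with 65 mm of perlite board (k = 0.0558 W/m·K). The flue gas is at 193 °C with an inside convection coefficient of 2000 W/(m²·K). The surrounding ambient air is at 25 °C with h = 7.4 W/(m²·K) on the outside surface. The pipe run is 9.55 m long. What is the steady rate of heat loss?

Q ≈ 1340 W

Per-layer cylindrical resistances, series-summed:
R_inner film = 1/(h_i·2πr₁L) = 1/(2000×2π×0.13×9.55) = 6.41×10^-5 K/W
R_aluminium pipe wall = ln(140/130)/(2π×240×9.55) = 5.146×10^-6 K/W
R_perlite board = ln(205/140)/(2π×0.0558×9.55) = 0.1139 K/W
R_outer film = 1/(h_o·2πr_oL) = 1/(7.4×2π×0.205×9.55) = 0.01099 K/W
R_total = 0.125 K/W
Q = ΔT/R_total = 168/0.125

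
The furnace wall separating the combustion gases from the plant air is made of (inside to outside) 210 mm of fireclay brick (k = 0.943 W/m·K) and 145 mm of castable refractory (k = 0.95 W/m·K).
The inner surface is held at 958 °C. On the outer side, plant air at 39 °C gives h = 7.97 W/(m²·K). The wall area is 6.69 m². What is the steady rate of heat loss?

Q ≈ 12300 W

Thermal resistances in series:
R_fireclay brick = L/(kA) = 0.21/(0.943×6.69) = 0.03329 K/W
R_castable refractory = L/(kA) = 0.145/(0.95×6.69) = 0.02281 K/W
R_outer film = 1/(h_o·A) = 1/(7.97×6.69) = 0.01875 K/W
R_total = 0.07486 K/W
Q = ΔT / R_total = 919 / 0.07486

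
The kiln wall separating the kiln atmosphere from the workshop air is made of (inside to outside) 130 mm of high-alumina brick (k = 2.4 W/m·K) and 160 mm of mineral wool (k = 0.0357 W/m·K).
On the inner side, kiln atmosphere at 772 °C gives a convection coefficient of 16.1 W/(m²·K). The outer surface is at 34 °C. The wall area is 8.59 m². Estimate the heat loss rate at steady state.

Q ≈ 1380 W

Series thermal resistances:
R_inner film = 1/(h_i·A) = 1/(16.1×8.59) = 0.007231 K/W
R_high-alumina brick = L/(kA) = 0.13/(2.4×8.59) = 0.006306 K/W
R_mineral wool = L/(kA) = 0.16/(0.0357×8.59) = 0.5217 K/W
R_total = 0.5353 K/W
Q = ΔT / R_total = 738 / 0.5353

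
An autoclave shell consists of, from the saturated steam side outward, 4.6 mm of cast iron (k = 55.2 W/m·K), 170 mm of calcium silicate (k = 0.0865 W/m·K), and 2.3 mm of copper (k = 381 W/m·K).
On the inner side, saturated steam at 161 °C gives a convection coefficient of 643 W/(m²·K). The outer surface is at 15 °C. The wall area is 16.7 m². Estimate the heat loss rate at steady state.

Q ≈ 1240 W

Thermal resistances in series:
R_inner film = 1/(h_i·A) = 1/(643×16.7) = 9.313×10^-5 K/W
R_cast iron = L/(kA) = 0.0046/(55.2×16.7) = 4.99×10^-6 K/W
R_calcium silicate = L/(kA) = 0.17/(0.0865×16.7) = 0.1177 K/W
R_copper = L/(kA) = 0.0023/(381×16.7) = 3.615×10^-7 K/W
R_total = 0.1178 K/W
Q = ΔT / R_total = 146 / 0.1178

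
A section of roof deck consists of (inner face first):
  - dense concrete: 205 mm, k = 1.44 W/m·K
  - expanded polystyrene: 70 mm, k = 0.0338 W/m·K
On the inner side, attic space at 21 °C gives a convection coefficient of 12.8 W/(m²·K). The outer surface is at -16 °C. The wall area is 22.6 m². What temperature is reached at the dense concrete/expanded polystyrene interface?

Model the wall as resistances in series:
R_inner film = 1/(h_i·A) = 1/(12.8×22.6) = 0.003457 K/W
R_dense concrete = L/(kA) = 0.205/(1.44×22.6) = 0.006299 K/W
R_expanded polystyrene = L/(kA) = 0.07/(0.0338×22.6) = 0.09164 K/W
R_total = 0.1014 K/W;  Q = ΔT/R_total = 37/0.1014 = 364.9 W
T_interface = T_inner − Q·ΣR(inner→interface) = 21 − 365×0.009756

T ≈ 17.4 °C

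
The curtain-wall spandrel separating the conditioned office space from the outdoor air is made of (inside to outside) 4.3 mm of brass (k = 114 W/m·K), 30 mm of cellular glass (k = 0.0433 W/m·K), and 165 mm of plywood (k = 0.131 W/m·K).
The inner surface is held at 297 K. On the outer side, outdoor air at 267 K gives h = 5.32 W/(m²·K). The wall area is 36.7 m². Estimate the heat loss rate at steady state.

Model the wall as resistances in series:
R_brass = L/(kA) = 0.0043/(114×36.7) = 1.028×10^-6 K/W
R_cellular glass = L/(kA) = 0.03/(0.0433×36.7) = 0.01888 K/W
R_plywood = L/(kA) = 0.165/(0.131×36.7) = 0.03432 K/W
R_outer film = 1/(h_o·A) = 1/(5.32×36.7) = 0.005122 K/W
R_total = 0.05832 K/W
Q = ΔT / R_total = 30 / 0.05832

Q ≈ 514 W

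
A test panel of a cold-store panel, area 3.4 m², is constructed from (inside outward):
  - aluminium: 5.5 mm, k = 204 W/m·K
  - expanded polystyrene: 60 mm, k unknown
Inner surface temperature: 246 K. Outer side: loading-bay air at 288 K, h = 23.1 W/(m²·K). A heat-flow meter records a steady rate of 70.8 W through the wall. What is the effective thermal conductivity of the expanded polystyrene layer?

k ≈ 0.0304 W/(m·K)

Thermal resistances in series:
R_aluminium = L/(kA) = 0.0055/(204×3.4) = 7.93×10^-6 K/W
R_outer film = 1/(h_o·A) = 1/(23.1×3.4) = 0.01273 K/W
Sum of known resistances R_other = 0.01274 K/W
Total R = ΔT/Q = 42/70.8 = 0.5932 K/W
R_expanded polystyrene = R_total − R_other = 0.5805 K/W
k = L/(R·A) = 0.06/(0.5805×3.4)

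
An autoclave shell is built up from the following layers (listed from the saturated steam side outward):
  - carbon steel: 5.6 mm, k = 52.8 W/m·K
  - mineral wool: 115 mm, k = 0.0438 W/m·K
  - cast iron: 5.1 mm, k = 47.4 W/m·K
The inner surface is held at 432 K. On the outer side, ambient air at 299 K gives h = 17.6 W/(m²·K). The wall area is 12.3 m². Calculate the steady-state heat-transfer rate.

Series thermal resistances:
R_carbon steel = L/(kA) = 0.0056/(52.8×12.3) = 8.623×10^-6 K/W
R_mineral wool = L/(kA) = 0.115/(0.0438×12.3) = 0.2135 K/W
R_cast iron = L/(kA) = 0.0051/(47.4×12.3) = 8.748×10^-6 K/W
R_outer film = 1/(h_o·A) = 1/(17.6×12.3) = 0.004619 K/W
R_total = 0.2181 K/W
Q = ΔT / R_total = 133 / 0.2181

Q ≈ 610 W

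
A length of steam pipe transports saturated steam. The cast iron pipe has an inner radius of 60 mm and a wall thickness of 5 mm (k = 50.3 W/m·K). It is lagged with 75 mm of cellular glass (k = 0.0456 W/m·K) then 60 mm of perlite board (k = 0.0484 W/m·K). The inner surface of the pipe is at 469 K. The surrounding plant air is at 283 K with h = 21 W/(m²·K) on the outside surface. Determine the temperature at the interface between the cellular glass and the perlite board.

T ≈ 341 K

Radial resistances (cylindrical: R_cond = ln(r_o/r_i)/(2πkL), R_conv = 1/(h·2πrL)):
R_cast iron pipe wall = ln(65/60)/(2π×50.3×1) = 2.533×10^-4 K/W
R_cellular glass = ln(140/65)/(2π×0.0456×1) = 2.678 K/W
R_perlite board = ln(200/140)/(2π×0.0484×1) = 1.173 K/W
R_outer film = 1/(h_o·2πr_oL) = 1/(21×2π×0.2×1) = 0.03789 K/W
R_total = 3.889 K/W
Q = ΔT/R_total = 186/3.889
Q = 47.8 W/m
T_interface = T_inner − Q·ΣR(inner→interface) = 469 − 47.8×2.678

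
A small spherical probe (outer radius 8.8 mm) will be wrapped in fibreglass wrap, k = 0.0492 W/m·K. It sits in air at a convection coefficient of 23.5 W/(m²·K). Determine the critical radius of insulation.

For a sphere r_cr = 2k/h = 2×0.0492/23.5
r_cr = 4.19 mm; since the bare radius (8.8 mm) is above r_cr, any added insulation will reduce heat loss.

r_cr ≈ 4.19 mm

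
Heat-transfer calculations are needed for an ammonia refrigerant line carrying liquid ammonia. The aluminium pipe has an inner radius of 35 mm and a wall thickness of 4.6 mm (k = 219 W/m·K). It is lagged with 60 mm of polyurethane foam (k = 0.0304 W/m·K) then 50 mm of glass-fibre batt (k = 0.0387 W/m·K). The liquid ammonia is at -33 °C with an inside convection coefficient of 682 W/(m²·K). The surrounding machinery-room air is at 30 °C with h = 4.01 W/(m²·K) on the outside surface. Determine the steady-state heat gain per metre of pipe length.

q′ ≈ 9.3 W/m

For a radial system each layer contributes R = ln(r_out/r_in)/(2πkL); films add R = 1/(hA).
R_inner film = 1/(h_i·2πr₁L) = 1/(682×2π×0.035×1) = 0.006668 K/W
R_aluminium pipe wall = ln(39.6/35)/(2π×219×1) = 8.974×10^-5 K/W
R_polyurethane foam = ln(99.6/39.6)/(2π×0.0304×1) = 4.829 K/W
R_glass-fibre batt = ln(149.6/99.6)/(2π×0.0387×1) = 1.673 K/W
R_outer film = 1/(h_o·2πr_oL) = 1/(4.01×2π×0.1496×1) = 0.2653 K/W
R_total = 6.774 K/W
Q = ΔT/R_total = 63/6.774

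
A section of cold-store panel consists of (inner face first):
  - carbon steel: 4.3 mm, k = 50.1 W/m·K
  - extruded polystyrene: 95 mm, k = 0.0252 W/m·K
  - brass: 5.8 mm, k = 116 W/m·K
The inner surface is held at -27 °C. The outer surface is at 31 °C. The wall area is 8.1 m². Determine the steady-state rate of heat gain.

Treating each layer as a thermal resistance in series:
R_carbon steel = L/(kA) = 0.0043/(50.1×8.1) = 1.06×10^-5 K/W
R_extruded polystyrene = L/(kA) = 0.095/(0.0252×8.1) = 0.4654 K/W
R_brass = L/(kA) = 0.0058/(116×8.1) = 6.173×10^-6 K/W
R_total = 0.4654 K/W
Q = ΔT / R_total = 58 / 0.4654

Q ≈ 125 W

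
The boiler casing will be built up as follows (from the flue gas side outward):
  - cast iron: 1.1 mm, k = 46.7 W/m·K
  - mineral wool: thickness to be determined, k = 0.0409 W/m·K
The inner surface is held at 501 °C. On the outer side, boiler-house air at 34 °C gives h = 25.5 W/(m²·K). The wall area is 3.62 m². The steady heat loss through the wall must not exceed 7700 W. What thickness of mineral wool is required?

Treating each layer as a thermal resistance in series:
R_cast iron = L/(kA) = 0.0011/(46.7×3.62) = 6.507×10^-6 K/W
R_outer film = 1/(h_o·A) = 1/(25.5×3.62) = 0.01083 K/W
Sum of the known resistances R_other = 0.01084 K/W
Required total resistance R_tot = ΔT/Q_allow = 467/7700 = 0.06065 K/W
R_mineral wool = R_tot − R_other = 0.04981 K/W
L = R·k·A = 0.04981×0.0409×3.62

L ≈ 7.37 mm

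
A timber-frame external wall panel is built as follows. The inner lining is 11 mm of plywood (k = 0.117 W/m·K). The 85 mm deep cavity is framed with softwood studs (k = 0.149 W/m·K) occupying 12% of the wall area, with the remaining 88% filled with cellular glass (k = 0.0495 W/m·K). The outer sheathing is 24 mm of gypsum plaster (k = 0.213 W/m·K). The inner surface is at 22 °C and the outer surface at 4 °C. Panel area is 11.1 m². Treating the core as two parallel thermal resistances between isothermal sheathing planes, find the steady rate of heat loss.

Sheathing layers in series; stud and cavity paths in parallel between them.
R_inner = 0.011/(0.117×11.1) = 0.00847 K/W
R_stud  = 0.085/(0.149×0.12×11.1) = 0.4283 K/W
R_cav   = 0.085/(0.0495×0.88×11.1) = 0.1758 K/W
1/R_core = 1/R_stud + 1/R_cav → R_core = 0.1246 K/W
R_outer = 0.024/(0.213×11.1) = 0.01015 K/W
R_total = 0.1433 K/W
Q = ΔT/R_total = 18/0.1433

Q ≈ 126 W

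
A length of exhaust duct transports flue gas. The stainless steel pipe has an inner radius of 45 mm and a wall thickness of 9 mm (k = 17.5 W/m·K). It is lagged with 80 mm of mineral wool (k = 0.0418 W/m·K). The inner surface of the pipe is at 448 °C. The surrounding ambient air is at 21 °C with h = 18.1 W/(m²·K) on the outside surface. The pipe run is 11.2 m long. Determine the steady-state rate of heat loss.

Cylindrical conduction, so R = ln(r₂/r₁)/(2πkL) per layer, in series:
R_stainless steel pipe wall = ln(54/45)/(2π×17.5×11.2) = 1.48×10^-4 K/W
R_mineral wool = ln(134/54)/(2π×0.0418×11.2) = 0.309 K/W
R_outer film = 1/(h_o·2πr_oL) = 1/(18.1×2π×0.134×11.2) = 0.005859 K/W
R_total = 0.315 K/W
Q = ΔT/R_total = 427/0.315

Q ≈ 1360 W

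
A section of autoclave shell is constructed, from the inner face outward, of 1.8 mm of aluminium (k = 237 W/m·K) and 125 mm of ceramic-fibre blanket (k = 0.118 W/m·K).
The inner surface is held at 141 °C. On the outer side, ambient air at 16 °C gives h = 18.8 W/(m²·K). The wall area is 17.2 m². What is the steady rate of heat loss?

Series thermal resistances:
R_aluminium = L/(kA) = 0.0018/(237×17.2) = 4.416×10^-7 K/W
R_ceramic-fibre blanket = L/(kA) = 0.125/(0.118×17.2) = 0.06159 K/W
R_outer film = 1/(h_o·A) = 1/(18.8×17.2) = 0.003093 K/W
R_total = 0.06468 K/W
Q = ΔT / R_total = 125 / 0.06468

Q ≈ 1930 W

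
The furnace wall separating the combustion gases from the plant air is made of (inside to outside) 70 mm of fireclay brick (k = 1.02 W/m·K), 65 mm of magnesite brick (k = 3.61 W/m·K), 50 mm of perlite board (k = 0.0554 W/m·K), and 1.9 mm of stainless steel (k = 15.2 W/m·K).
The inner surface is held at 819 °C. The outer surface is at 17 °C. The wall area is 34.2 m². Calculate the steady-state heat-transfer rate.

Q ≈ 27700 W

Series thermal resistances:
R_fireclay brick = L/(kA) = 0.07/(1.02×34.2) = 0.002007 K/W
R_magnesite brick = L/(kA) = 0.065/(3.61×34.2) = 5.265×10^-4 K/W
R_perlite board = L/(kA) = 0.05/(0.0554×34.2) = 0.02639 K/W
R_stainless steel = L/(kA) = 0.0019/(15.2×34.2) = 3.655×10^-6 K/W
R_total = 0.02893 K/W
Q = ΔT / R_total = 802 / 0.02893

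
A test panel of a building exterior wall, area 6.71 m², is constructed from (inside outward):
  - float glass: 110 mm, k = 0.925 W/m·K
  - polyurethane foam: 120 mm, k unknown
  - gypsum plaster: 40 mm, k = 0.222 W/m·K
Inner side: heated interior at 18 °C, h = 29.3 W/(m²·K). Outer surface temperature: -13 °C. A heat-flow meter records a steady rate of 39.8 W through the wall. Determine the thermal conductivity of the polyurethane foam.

k ≈ 0.0245 W/(m·K)

Thermal resistances in series:
R_inner film = 1/(h_i·A) = 1/(29.3×6.71) = 0.005086 K/W
R_float glass = L/(kA) = 0.11/(0.925×6.71) = 0.01772 K/W
R_gypsum plaster = L/(kA) = 0.04/(0.222×6.71) = 0.02685 K/W
Sum of known resistances R_other = 0.04966 K/W
Total R = ΔT/Q = 31/39.8 = 0.7789 K/W
R_polyurethane foam = R_total − R_other = 0.7292 K/W
k = L/(R·A) = 0.12/(0.7292×6.71)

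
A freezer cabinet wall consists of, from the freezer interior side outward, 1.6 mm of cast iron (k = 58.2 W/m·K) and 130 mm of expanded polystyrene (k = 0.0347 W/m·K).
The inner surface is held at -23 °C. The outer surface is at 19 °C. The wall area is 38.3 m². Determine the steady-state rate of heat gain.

Using the resistance-network approach (series):
R_cast iron = L/(kA) = 0.0016/(58.2×38.3) = 7.178×10^-7 K/W
R_expanded polystyrene = L/(kA) = 0.13/(0.0347×38.3) = 0.09782 K/W
R_total = 0.09782 K/W
Q = ΔT / R_total = 42 / 0.09782

Q ≈ 429 W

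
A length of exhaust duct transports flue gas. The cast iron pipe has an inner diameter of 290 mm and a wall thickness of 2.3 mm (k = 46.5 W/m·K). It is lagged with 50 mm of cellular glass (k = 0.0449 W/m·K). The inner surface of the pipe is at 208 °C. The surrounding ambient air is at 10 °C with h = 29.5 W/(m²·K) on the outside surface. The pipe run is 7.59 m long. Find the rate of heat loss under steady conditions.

Radial resistances (cylindrical: R_cond = ln(r_o/r_i)/(2πkL), R_conv = 1/(h·2πrL)):
R_cast iron pipe wall = ln(147.3/145)/(2π×46.5×7.59) = 7.097×10^-6 K/W
R_cellular glass = ln(197.3/147.3)/(2π×0.0449×7.59) = 0.1365 K/W
R_outer film = 1/(h_o·2πr_oL) = 1/(29.5×2π×0.1973×7.59) = 0.003603 K/W
R_total = 0.1401 K/W
Q = ΔT/R_total = 198/0.1401

Q ≈ 1410 W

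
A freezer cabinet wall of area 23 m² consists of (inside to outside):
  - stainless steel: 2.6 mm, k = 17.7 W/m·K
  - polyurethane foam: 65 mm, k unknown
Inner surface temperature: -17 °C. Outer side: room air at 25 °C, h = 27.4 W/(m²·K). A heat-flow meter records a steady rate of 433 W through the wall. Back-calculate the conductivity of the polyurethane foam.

k ≈ 0.0296 W/(m·K)

Model the wall as resistances in series:
R_stainless steel = L/(kA) = 0.0026/(17.7×23) = 6.387×10^-6 K/W
R_outer film = 1/(h_o·A) = 1/(27.4×23) = 0.001587 K/W
Sum of known resistances R_other = 0.001593 K/W
Total R = ΔT/Q = 42/433 = 0.097 K/W
R_polyurethane foam = R_total − R_other = 0.0954 K/W
k = L/(R·A) = 0.065/(0.0954×23)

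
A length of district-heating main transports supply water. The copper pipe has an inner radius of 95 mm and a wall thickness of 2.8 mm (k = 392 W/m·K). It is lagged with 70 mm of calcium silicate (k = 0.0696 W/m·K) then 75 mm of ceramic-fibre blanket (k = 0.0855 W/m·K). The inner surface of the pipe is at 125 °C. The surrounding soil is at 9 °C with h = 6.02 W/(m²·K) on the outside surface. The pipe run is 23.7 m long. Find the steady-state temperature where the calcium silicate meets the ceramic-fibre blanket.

For a radial system each layer contributes R = ln(r_out/r_in)/(2πkL); films add R = 1/(hA).
R_copper pipe wall = ln(97.8/95)/(2π×392×23.7) = 4.976×10^-7 K/W
R_calcium silicate = ln(167.8/97.8)/(2π×0.0696×23.7) = 0.05209 K/W
R_ceramic-fibre blanket = ln(242.8/167.8)/(2π×0.0855×23.7) = 0.02902 K/W
R_outer film = 1/(h_o·2πr_oL) = 1/(6.02×2π×0.2428×23.7) = 0.004594 K/W
R_total = 0.0857 K/W
Q = ΔT/R_total = 116/0.0857
Q = 1350 W
T_interface = T_inner − Q·ΣR(inner→interface) = 125 − 1350×0.05209

T ≈ 54.5 °C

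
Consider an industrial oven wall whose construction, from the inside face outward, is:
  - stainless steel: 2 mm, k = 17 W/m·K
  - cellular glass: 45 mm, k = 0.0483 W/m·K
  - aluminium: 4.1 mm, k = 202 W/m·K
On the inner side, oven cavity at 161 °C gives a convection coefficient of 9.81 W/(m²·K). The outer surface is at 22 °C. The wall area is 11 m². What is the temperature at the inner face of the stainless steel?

Series thermal resistances:
R_inner film = 1/(h_i·A) = 1/(9.81×11) = 0.009267 K/W
R_stainless steel = L/(kA) = 0.002/(17×11) = 1.07×10^-5 K/W
R_cellular glass = L/(kA) = 0.045/(0.0483×11) = 0.0847 K/W
R_aluminium = L/(kA) = 0.0041/(202×11) = 1.845×10^-6 K/W
R_total = 0.09398 K/W;  Q = ΔT/R_total = 139/0.09398 = 1479 W
T_interface = T_inner − Q·ΣR(inner→interface) = 161 − 1480×0.009267

T ≈ 147 °C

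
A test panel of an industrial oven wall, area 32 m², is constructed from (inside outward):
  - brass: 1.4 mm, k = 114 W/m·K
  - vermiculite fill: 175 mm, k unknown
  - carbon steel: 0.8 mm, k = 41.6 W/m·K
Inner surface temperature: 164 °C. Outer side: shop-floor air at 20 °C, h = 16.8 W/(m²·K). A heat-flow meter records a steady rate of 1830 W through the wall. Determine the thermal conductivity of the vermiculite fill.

Series thermal resistances:
R_brass = L/(kA) = 0.0014/(114×32) = 3.838×10^-7 K/W
R_carbon steel = L/(kA) = 0.0008/(41.6×32) = 6.01×10^-7 K/W
R_outer film = 1/(h_o·A) = 1/(16.8×32) = 0.00186 K/W
Sum of known resistances R_other = 0.001861 K/W
Total R = ΔT/Q = 144/1830 = 0.07869 K/W
R_vermiculite fill = R_total − R_other = 0.07683 K/W
k = L/(R·A) = 0.175/(0.07683×32)

k ≈ 0.0712 W/(m·K)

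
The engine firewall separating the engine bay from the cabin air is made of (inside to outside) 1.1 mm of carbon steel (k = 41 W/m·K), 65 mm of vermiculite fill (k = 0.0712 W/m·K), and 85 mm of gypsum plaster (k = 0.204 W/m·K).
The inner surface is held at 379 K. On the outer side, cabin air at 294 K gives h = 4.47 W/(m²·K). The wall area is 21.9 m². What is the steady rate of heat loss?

Q ≈ 1200 W

Thermal resistances in series:
R_carbon steel = L/(kA) = 0.0011/(41×21.9) = 1.225×10^-6 K/W
R_vermiculite fill = L/(kA) = 0.065/(0.0712×21.9) = 0.04169 K/W
R_gypsum plaster = L/(kA) = 0.085/(0.204×21.9) = 0.01903 K/W
R_outer film = 1/(h_o·A) = 1/(4.47×21.9) = 0.01022 K/W
R_total = 0.07093 K/W
Q = ΔT / R_total = 85 / 0.07093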